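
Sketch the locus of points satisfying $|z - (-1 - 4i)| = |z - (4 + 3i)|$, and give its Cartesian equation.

|z - z1| = |z - z2| means z is equidistant from z1 and z2,
i.e. the perpendicular bisector of the segment from (-1, -4) to (4, 3) (midpoint (3/2, -1/2)).
With z = x + yi, square both sides:
(x - (-1))^2 + (y - (-4))^2 = (x - 4)^2 + (y - 3)^2
The x^2 and y^2 terms cancel: 10x + 14y = 25 - 17 = 8
Simplify: 5x + 7y = 4
Locus: Perpendicular bisector of the segment from (-1, -4) to (4, 3): the line 5x + 7y = 4


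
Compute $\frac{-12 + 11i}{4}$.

Divisor is real, so divide each part by 4:
= -3 + (11/4)i


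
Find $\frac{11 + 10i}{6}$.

Divisor is real, so divide each part by 6:
= 11/6 + (5/3)i


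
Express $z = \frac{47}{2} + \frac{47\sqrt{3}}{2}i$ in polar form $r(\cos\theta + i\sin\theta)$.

r = |z| = sqrt(a^2 + b^2) = sqrt((47/2)^2 + (47*sqrt(3)/2)^2) = sqrt(2209/4 + 6627/4) = sqrt(2209) = 47
θ = arctan(b/a) = arctan(40.7032/23.5) (quadrant-adjusted) = 60°
z = 47(cos 60° + i sin 60°)


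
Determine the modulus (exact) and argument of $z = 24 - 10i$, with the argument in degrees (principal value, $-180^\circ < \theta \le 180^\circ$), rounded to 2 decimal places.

|z| = sqrt(24^2 + (-10)^2) = 26
arg(z) = arctan(b/a) = arctan(-10/24) (quadrant-adjusted) = -22.62°


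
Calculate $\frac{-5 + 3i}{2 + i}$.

Multiply numerator and denominator by conjugate (2 - i):
= (-5 + 3i)(2 - i) / (2^2 + 1^2)
= (-7 + 11i) / 5
= -7/5 + (11/5)i


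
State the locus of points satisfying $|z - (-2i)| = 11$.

|z - z0| = r describes a circle centered at z0 with radius r
Here z0 = -2i and r = 11
Locus: Circle centered at (0, -2) with radius 11


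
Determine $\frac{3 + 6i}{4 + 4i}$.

Multiply numerator and denominator by conjugate (4 - 4i):
= (3 + 6i)(4 - 4i) / (4^2 + 4^2)
= (36 + 12i) / 32
Divide through by 4: (9 + 3i) / 8
= 9/8 + (3/8)i


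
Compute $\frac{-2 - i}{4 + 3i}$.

Multiply numerator and denominator by conjugate (4 - 3i):
= (-2 - i)(4 - 3i) / (4^2 + 3^2)
= (-11 + 2i) / 25
= -11/25 + (2/25)i


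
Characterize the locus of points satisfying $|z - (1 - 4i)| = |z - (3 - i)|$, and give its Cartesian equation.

|z - z1| = |z - z2| means z is equidistant from z1 and z2,
i.e. the perpendicular bisector of the segment from (1, -4) to (3, -1) (midpoint (2, -5/2)).
With z = x + yi, square both sides:
(x - 1)^2 + (y - (-4))^2 = (x - 3)^2 + (y - (-1))^2
The x^2 and y^2 terms cancel: 4x + 6y = 10 - 17 = -7
Simplify: 4x + 6y = -7
Locus: Perpendicular bisector of the segment from (1, -4) to (3, -1): the line 4x + 6y = -7


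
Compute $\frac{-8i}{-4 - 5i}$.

Multiply numerator and denominator by conjugate (-4 + 5i):
= (-8i)(-4 + 5i) / ((-4)^2 + (-5)^2)
= (40 + 32i) / 41
= 40/41 + (32/41)i


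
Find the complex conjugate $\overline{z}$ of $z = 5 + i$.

If z = a + bi, then conjugate(z) = a - bi
conjugate(5 + i) = 5 - i


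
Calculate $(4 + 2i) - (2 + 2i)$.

(4 - 2) + (2 - 2)i = 2


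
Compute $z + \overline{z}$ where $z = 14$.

z + conjugate(z) = (a + bi) + (a - bi) = 2a
= 2 * 14 = 28


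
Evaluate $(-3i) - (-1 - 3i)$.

(0 - (-1)) + (-3 - (-3))i = 1


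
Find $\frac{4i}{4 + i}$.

Multiply numerator and denominator by conjugate (4 - i):
= (4i)(4 - i) / (4^2 + 1^2)
= (4 + 16i) / 17
= 4/17 + (16/17)i


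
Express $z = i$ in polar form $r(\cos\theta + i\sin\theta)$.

r = |z| = sqrt(a^2 + b^2) = sqrt((0)^2 + (1)^2) = sqrt(0 + 1) = sqrt(1) = 1
a = 0 and b > 0, so z lies on the positive imaginary axis: θ = 90°
z = 1(cos 90° + i sin 90°)


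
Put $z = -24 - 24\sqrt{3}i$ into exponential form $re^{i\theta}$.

r = |z| = sqrt((-24)^2 + (-24*sqrt(3))^2) = sqrt(576 + 1728) = sqrt(2304) = 48
θ = arctan(b/a) = arctan(-41.5692/-24) (quadrant-adjusted) = -120° = -2π/3
z = 48e^(-i*2π/3)


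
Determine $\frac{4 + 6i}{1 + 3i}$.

Multiply numerator and denominator by conjugate (1 - 3i):
= (4 + 6i)(1 - 3i) / (1^2 + 3^2)
= (22 - 6i) / 10
Divide through by 2: (11 - 3i) / 5
= 11/5 - (3/5)i


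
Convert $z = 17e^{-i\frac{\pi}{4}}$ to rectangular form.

a = r cos θ = 17 * sqrt(2)/2 = 17*sqrt(2)/2
b = r sin θ = 17 * -sqrt(2)/2 = -17*sqrt(2)/2
z = 17*sqrt(2)/2 - (17*sqrt(2)/2)i


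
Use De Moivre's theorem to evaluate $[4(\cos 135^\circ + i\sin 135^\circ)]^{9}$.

By De Moivre: z^n = r^n(cos(nθ) + i sin(nθ))
= 4^9(cos(9*135°) + i sin(9*135°))
= 262144(cos 135° + i sin 135°)
= -131072*sqrt(2) + 131072*sqrt(2)i


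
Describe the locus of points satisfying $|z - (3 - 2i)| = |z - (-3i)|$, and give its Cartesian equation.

|z - z1| = |z - z2| means z is equidistant from z1 and z2,
i.e. the perpendicular bisector of the segment from (3, -2) to (0, -3) (midpoint (3/2, -5/2)).
With z = x + yi, square both sides:
(x - 3)^2 + (y - (-2))^2 = (x - 0)^2 + (y - (-3))^2
The x^2 and y^2 terms cancel: -6x + (-2)y = 9 - 13 = -4
Simplify: 3x + y = 2
Locus: Perpendicular bisector of the segment from (3, -2) to (0, -3): the line 3x + y = 2


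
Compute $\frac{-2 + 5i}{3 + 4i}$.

Multiply numerator and denominator by conjugate (3 - 4i):
= (-2 + 5i)(3 - 4i) / (3^2 + 4^2)
= (14 + 23i) / 25
= 14/25 + (23/25)i


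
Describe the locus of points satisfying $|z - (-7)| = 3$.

|z - z0| = r describes a circle centered at z0 with radius r
Here z0 = -7 and r = 3
Locus: Circle centered at (-7, 0) with radius 3


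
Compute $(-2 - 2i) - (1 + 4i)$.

(-2 - 1) + (-2 - 4)i = -3 - 6i


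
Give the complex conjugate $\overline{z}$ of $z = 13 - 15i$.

If z = a + bi, then conjugate(z) = a - bi
conjugate(13 - 15i) = 13 + 15i


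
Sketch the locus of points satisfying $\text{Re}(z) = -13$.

Re(z) = x where z = x + yi; the equation x = -13 is satisfied by all points with that x-coordinate
Locus: Vertical line x = -13


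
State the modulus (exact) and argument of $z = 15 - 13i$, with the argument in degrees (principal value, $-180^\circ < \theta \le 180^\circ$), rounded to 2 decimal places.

|z| = sqrt(15^2 + (-13)^2) = sqrt(394)
arg(z) = arctan(b/a) = arctan(-13/15) (quadrant-adjusted) = -40.91°


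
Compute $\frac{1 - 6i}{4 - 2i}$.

Multiply numerator and denominator by conjugate (4 + 2i):
= (1 - 6i)(4 + 2i) / (4^2 + (-2)^2)
= (16 - 22i) / 20
Divide through by 2: (8 - 11i) / 10
= 4/5 - (11/10)i


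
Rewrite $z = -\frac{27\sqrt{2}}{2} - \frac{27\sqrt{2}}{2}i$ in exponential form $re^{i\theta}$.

r = |z| = sqrt((-27*sqrt(2)/2)^2 + (-27*sqrt(2)/2)^2) = sqrt(729/2 + 729/2) = sqrt(729) = 27
θ = arctan(b/a) = arctan(-19.0919/-19.0919) (quadrant-adjusted) = -135° = -3π/4
z = 27e^(-i*3π/4)


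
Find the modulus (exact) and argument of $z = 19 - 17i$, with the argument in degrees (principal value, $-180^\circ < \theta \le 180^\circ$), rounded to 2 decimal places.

|z| = sqrt(19^2 + (-17)^2) = sqrt(650)
arg(z) = arctan(b/a) = arctan(-17/19) (quadrant-adjusted) = -41.82°


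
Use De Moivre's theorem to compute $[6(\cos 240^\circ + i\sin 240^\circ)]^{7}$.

By De Moivre: z^n = r^n(cos(nθ) + i sin(nθ))
= 6^7(cos(7*240°) + i sin(7*240°))
= 279936(cos 240° + i sin 240°)
= -139968 - 139968*sqrt(3)i


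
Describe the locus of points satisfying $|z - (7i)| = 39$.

|z - z0| = r describes a circle centered at z0 with radius r
Here z0 = 7i and r = 39
Locus: Circle centered at (0, 7) with radius 39


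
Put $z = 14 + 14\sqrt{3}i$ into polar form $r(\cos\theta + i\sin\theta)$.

r = |z| = sqrt(a^2 + b^2) = sqrt((14)^2 + (14*sqrt(3))^2) = sqrt(196 + 588) = sqrt(784) = 28
θ = arctan(b/a) = arctan(24.2487/14) (quadrant-adjusted) = 60°
z = 28(cos 60° + i sin 60°)


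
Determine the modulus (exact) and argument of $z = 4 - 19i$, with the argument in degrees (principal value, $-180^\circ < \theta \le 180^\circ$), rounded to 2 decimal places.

|z| = sqrt(4^2 + (-19)^2) = sqrt(377)
arg(z) = arctan(b/a) = arctan(-19/4) (quadrant-adjusted) = -78.11°


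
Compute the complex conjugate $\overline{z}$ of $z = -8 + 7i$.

If z = a + bi, then conjugate(z) = a - bi
conjugate(-8 + 7i) = -8 - 7i


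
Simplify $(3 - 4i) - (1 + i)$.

(3 - 1) + (-4 - 1)i = 2 - 5i


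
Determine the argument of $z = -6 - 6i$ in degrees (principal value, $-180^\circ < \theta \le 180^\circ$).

θ = arctan(b/a) = arctan(-6/-6) (quadrant-adjusted) = -135°


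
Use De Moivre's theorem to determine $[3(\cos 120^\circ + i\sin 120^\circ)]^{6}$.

By De Moivre: z^n = r^n(cos(nθ) + i sin(nθ))
= 3^6(cos(6*120°) + i sin(6*120°))
= 729(cos 0° + i sin 0°)
= 729


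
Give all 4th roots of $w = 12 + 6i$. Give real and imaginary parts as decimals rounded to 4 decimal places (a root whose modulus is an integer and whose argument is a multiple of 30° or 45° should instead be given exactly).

|w| = sqrt(180) ≈ 13.416408, arg(w) ≈ 26.565051°
Root modulus = sqrt(180)^(1/4) ≈ 1.913855
Root arguments: θ_k = (arg(w) + 360°k)/4 for k = 0, 1, ..., 3
Compute each root as (root modulus)(cos θ_k + i sin θ_k) using full-precision intermediates, then round to 4 decimal places.
Roots: 1.9010 + 0.2213i, -0.2213 + 1.9010i, -1.9010 - 0.2213i, 0.2213 - 1.9010i


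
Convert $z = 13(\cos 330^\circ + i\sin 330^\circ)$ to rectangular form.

a = r cos θ = 13 * sqrt(3)/2 = 13*sqrt(3)/2
b = r sin θ = 13 * -1/2 = -13/2
z = 13*sqrt(3)/2 - (13/2)i


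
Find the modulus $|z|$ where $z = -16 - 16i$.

|z| = sqrt(a^2 + b^2) = sqrt((-16)^2 + (-16)^2) = sqrt(512) = sqrt(512)


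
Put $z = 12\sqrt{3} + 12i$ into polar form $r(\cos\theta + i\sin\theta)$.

r = |z| = sqrt(a^2 + b^2) = sqrt((12*sqrt(3))^2 + (12)^2) = sqrt(432 + 144) = sqrt(576) = 24
θ = arctan(b/a) = arctan(12/20.7846) (quadrant-adjusted) = 30°
z = 24(cos 30° + i sin 30°)


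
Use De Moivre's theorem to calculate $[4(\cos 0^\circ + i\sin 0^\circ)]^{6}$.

By De Moivre: z^n = r^n(cos(nθ) + i sin(nθ))
= 4^6(cos(6*0°) + i sin(6*0°))
= 4096(cos 0° + i sin 0°)
= 4096


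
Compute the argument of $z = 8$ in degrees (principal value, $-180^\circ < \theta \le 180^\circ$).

b = 0 and a > 0, so z lies on the positive real axis: θ = 0°


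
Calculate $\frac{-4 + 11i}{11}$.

Divisor is real, so divide each part by 11:
= -4/11 + i


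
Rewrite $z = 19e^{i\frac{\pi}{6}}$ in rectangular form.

a = r cos θ = 19 * sqrt(3)/2 = 19*sqrt(3)/2
b = r sin θ = 19 * 1/2 = 19/2
z = 19*sqrt(3)/2 + (19/2)i


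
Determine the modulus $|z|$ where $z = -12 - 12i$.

|z| = sqrt(a^2 + b^2) = sqrt((-12)^2 + (-12)^2) = sqrt(288) = sqrt(288)


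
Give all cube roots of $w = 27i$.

|w| = 27, arg(w) = 90°
Root modulus = 27^(1/3) = 3
Root arguments: θ_k = (90° + 360°k)/3 for k = 0, 1, ..., 2
Roots: 3*sqrt(3)/2 + (3/2)i, -3*sqrt(3)/2 + (3/2)i, -3i


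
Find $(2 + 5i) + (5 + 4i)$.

(2 + 5) + (5 + 4)i = 7 + 9i


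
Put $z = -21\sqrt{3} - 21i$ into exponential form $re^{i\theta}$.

r = |z| = sqrt((-21*sqrt(3))^2 + (-21)^2) = sqrt(1323 + 441) = sqrt(1764) = 42
θ = arctan(b/a) = arctan(-21/-36.3731) (quadrant-adjusted) = -150° = -5π/6
z = 42e^(-i*5π/6)


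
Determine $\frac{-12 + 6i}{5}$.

Divisor is real, so divide each part by 5:
= -12/5 + (6/5)i


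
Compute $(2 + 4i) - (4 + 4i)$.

(2 - 4) + (4 - 4)i = -2


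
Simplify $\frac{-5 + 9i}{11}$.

Divisor is real, so divide each part by 11:
= -5/11 + (9/11)i


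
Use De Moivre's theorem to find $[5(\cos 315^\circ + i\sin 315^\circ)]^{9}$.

By De Moivre: z^n = r^n(cos(nθ) + i sin(nθ))
= 5^9(cos(9*315°) + i sin(9*315°))
= 1953125(cos 315° + i sin 315°)
= 1953125*sqrt(2)/2 - (1953125*sqrt(2)/2)i


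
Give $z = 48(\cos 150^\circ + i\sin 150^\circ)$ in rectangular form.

a = r cos θ = 48 * -sqrt(3)/2 = -24*sqrt(3)
b = r sin θ = 48 * 1/2 = 24
z = -24*sqrt(3) + 24i


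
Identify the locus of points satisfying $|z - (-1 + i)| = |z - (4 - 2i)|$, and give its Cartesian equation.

|z - z1| = |z - z2| means z is equidistant from z1 and z2,
i.e. the perpendicular bisector of the segment from (-1, 1) to (4, -2) (midpoint (3/2, -1/2)).
With z = x + yi, square both sides:
(x - (-1))^2 + (y - 1)^2 = (x - 4)^2 + (y - (-2))^2
The x^2 and y^2 terms cancel: 10x + (-6)y = 20 - 2 = 18
Simplify: 5x - 3y = 9
Locus: Perpendicular bisector of the segment from (-1, 1) to (4, -2): the line 5x - 3y = 9


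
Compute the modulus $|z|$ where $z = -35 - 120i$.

|z| = sqrt(a^2 + b^2) = sqrt((-35)^2 + (-120)^2) = sqrt(15625) = 125


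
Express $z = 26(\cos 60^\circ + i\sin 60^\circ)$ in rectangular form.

a = r cos θ = 26 * 1/2 = 13
b = r sin θ = 26 * sqrt(3)/2 = 13*sqrt(3)
z = 13 + 13*sqrt(3)i


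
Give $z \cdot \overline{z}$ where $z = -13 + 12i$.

z * conjugate(z) = |z|^2 = a^2 + b^2
= (-13)^2 + 12^2 = 313


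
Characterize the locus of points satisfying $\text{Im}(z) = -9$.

Im(z) = y where z = x + yi; the equation y = -9 is satisfied by all points with that y-coordinate
Locus: Horizontal line y = -9


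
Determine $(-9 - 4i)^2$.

(a + bi)^2 = a^2 - b^2 + 2abi
= (-9)^2 - (-4)^2 + 2*(-9)*(-4)i
= 65 + 72i


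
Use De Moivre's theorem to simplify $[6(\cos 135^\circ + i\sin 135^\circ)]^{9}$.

By De Moivre: z^n = r^n(cos(nθ) + i sin(nθ))
= 6^9(cos(9*135°) + i sin(9*135°))
= 10077696(cos 135° + i sin 135°)
= -5038848*sqrt(2) + 5038848*sqrt(2)i


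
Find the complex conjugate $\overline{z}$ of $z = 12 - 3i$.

If z = a + bi, then conjugate(z) = a - bi
conjugate(12 - 3i) = 12 + 3i


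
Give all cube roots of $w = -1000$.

|w| = 1000, arg(w) = 180°
Root modulus = 1000^(1/3) = 10
Root arguments: θ_k = (180° + 360°k)/3 for k = 0, 1, ..., 2
Roots: 5 + 5*sqrt(3)i, -10, 5 - 5*sqrt(3)i


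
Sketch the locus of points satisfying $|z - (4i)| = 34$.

|z - z0| = r describes a circle centered at z0 with radius r
Here z0 = 4i and r = 34
Locus: Circle centered at (0, 4) with radius 34


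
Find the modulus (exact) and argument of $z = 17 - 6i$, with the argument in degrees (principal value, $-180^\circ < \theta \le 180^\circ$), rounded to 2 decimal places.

|z| = sqrt(17^2 + (-6)^2) = sqrt(325)
arg(z) = arctan(b/a) = arctan(-6/17) (quadrant-adjusted) = -19.44°


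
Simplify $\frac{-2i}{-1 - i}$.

Multiply numerator and denominator by conjugate (-1 + i):
= (-2i)(-1 + i) / ((-1)^2 + (-1)^2)
= (2 + 2i) / 2
= 1 + i


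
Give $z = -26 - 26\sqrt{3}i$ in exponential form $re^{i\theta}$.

r = |z| = sqrt((-26)^2 + (-26*sqrt(3))^2) = sqrt(676 + 2028) = sqrt(2704) = 52
θ = arctan(b/a) = arctan(-45.0333/-26) (quadrant-adjusted) = 240° = 4π/3
z = 52e^(i*4π/3)


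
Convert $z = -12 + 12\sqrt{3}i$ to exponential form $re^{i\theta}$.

r = |z| = sqrt((-12)^2 + (12*sqrt(3))^2) = sqrt(144 + 432) = sqrt(576) = 24
θ = arctan(b/a) = arctan(20.7846/-12) (quadrant-adjusted) = 120° = 2π/3
z = 24e^(i*2π/3)


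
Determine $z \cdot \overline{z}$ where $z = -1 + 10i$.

z * conjugate(z) = |z|^2 = a^2 + b^2
= (-1)^2 + 10^2 = 101


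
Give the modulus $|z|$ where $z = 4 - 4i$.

|z| = sqrt(a^2 + b^2) = sqrt(4^2 + (-4)^2) = sqrt(32) = sqrt(32)


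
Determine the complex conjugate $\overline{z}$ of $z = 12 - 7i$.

If z = a + bi, then conjugate(z) = a - bi
conjugate(12 - 7i) = 12 + 7i


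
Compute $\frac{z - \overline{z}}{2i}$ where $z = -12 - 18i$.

z - conjugate(z) = 2bi
(z - conjugate(z))/(2i) = 2bi/(2i) = b = -18


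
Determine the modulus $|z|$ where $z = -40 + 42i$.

|z| = sqrt(a^2 + b^2) = sqrt((-40)^2 + 42^2) = sqrt(3364) = 58


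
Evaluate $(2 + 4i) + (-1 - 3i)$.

(2 + (-1)) + (4 + (-3))i = 1 + i


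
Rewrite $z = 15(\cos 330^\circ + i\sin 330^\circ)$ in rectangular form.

a = r cos θ = 15 * sqrt(3)/2 = 15*sqrt(3)/2
b = r sin θ = 15 * -1/2 = -15/2
z = 15*sqrt(3)/2 - (15/2)i


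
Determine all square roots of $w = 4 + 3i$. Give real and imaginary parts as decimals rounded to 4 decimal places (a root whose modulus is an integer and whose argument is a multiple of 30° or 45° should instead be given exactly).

|w| = 5, arg(w) ≈ 36.869898°
Root modulus = 5^(1/2) ≈ 2.236068
Root arguments: θ_k = (arg(w) + 360°k)/2 for k = 0, 1, ..., 1
Compute each root as (root modulus)(cos θ_k + i sin θ_k) using full-precision intermediates, then round to 4 decimal places.
Roots: 2.1213 + 0.7071i, -2.1213 - 0.7071i


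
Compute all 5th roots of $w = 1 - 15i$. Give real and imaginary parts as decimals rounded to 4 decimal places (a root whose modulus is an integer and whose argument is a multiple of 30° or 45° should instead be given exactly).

|w| = sqrt(226) ≈ 15.033296, arg(w) ≈ 273.814075°
Root modulus = sqrt(226)^(1/5) ≈ 1.719534
Root arguments: θ_k = (arg(w) + 360°k)/5 for k = 0, 1, ..., 4
Compute each root as (root modulus)(cos θ_k + i sin θ_k) using full-precision intermediates, then round to 4 decimal places.
Roots: 0.9921 + 1.4045i, -1.0291 + 1.3776i, -1.6282 - 0.5531i, 0.0229 - 1.7194i, 1.6423 - 0.5095i


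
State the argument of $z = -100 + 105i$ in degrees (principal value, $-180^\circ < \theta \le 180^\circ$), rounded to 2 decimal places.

θ = arctan(b/a) = arctan(105/-100) (quadrant-adjusted) = 133.60°


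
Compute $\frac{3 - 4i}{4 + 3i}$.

Multiply numerator and denominator by conjugate (4 - 3i):
= (3 - 4i)(4 - 3i) / (4^2 + 3^2)
= (-25i) / 25
= -i


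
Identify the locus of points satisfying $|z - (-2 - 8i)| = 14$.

|z - z0| = r describes a circle centered at z0 with radius r
Here z0 = -2 - 8i and r = 14
Locus: Circle centered at (-2, -8) with radius 14


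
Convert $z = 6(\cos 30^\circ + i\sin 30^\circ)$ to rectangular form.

a = r cos θ = 6 * sqrt(3)/2 = 3*sqrt(3)
b = r sin θ = 6 * 1/2 = 3
z = 3*sqrt(3) + 3i


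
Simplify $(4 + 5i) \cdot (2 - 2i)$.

(a1*a2 - b1*b2) + (a1*b2 + b1*a2)i
= (8 - (-10)) + (-8 + 10)i
= 18 + 2i


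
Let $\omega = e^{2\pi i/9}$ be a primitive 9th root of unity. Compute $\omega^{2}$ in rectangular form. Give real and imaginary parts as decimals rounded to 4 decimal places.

ω^2 = e^(2πi·2/9) = e^(i·4π/9)
= cos(4π/9) + i sin(4π/9)
= 0.1736 + 0.9848i


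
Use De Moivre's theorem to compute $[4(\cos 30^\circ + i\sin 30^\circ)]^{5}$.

By De Moivre: z^n = r^n(cos(nθ) + i sin(nθ))
= 4^5(cos(5*30°) + i sin(5*30°))
= 1024(cos 150° + i sin 150°)
= -512*sqrt(3) + 512i


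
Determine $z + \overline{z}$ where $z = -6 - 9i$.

z + conjugate(z) = (a + bi) + (a - bi) = 2a
= 2 * (-6) = -12


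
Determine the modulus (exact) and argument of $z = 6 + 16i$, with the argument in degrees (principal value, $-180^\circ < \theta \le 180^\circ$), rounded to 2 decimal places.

|z| = sqrt(6^2 + 16^2) = sqrt(292)
arg(z) = arctan(b/a) = arctan(16/6) (quadrant-adjusted) = 69.44°


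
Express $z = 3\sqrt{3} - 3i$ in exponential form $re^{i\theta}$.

r = |z| = sqrt((3*sqrt(3))^2 + (-3)^2) = sqrt(27 + 9) = sqrt(36) = 6
θ = arctan(b/a) = arctan(-3/5.1962) (quadrant-adjusted) = -30° = -π/6
z = 6e^(-i*π/6)


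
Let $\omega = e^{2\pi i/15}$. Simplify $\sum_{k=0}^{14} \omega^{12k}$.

Let ζ = ω^12 = e^(2πi·12/15). Since 15 ∤ 12, ζ ≠ 1.
Sum = Σ_{k=0}^{14} ζ^k = (ζ^15 - 1)/(ζ - 1) = (ω^{12·15} - 1)/(ζ - 1) = (1 - 1)/(ζ - 1) = 0


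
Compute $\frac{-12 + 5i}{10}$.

Divisor is real, so divide each part by 10:
= -6/5 + (1/2)i


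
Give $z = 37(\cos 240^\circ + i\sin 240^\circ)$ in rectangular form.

a = r cos θ = 37 * -1/2 = -37/2
b = r sin θ = 37 * -sqrt(3)/2 = -37*sqrt(3)/2
z = -37/2 - (37*sqrt(3)/2)i


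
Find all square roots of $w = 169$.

|w| = 169, arg(w) = 0°
Root modulus = 169^(1/2) = 13
Root arguments: θ_k = (0° + 360°k)/2 for k = 0, 1, ..., 1
Roots: 13, -13


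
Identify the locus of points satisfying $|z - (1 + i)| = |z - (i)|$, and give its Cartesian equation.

|z - z1| = |z - z2| means z is equidistant from z1 and z2,
i.e. the perpendicular bisector of the segment from (1, 1) to (0, 1) (midpoint (1/2, 1)).
With z = x + yi, square both sides:
(x - 1)^2 + (y - 1)^2 = (x - 0)^2 + (y - 1)^2
The x^2 and y^2 terms cancel: -2x + 0y = 1 - 2 = -1
Simplify: x = 1/2
Locus: Perpendicular bisector of the segment from (1, 1) to (0, 1): the line x = 1/2


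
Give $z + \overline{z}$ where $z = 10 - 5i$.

z + conjugate(z) = (a + bi) + (a - bi) = 2a
= 2 * 10 = 20


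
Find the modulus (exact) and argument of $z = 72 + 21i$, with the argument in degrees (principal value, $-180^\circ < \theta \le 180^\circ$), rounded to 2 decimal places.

|z| = sqrt(72^2 + 21^2) = 75
arg(z) = arctan(b/a) = arctan(21/72) (quadrant-adjusted) = 16.26°


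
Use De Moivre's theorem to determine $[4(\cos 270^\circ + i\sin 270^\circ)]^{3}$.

By De Moivre: z^n = r^n(cos(nθ) + i sin(nθ))
= 4^3(cos(3*270°) + i sin(3*270°))
= 64(cos 90° + i sin 90°)
= 64i


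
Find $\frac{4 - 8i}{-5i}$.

Multiply numerator and denominator by conjugate (5i):
= (4 - 8i)(5i) / (0^2 + (-5)^2)
= (40 + 20i) / 25
Divide through by 5: (8 + 4i) / 5
= 8/5 + (4/5)i


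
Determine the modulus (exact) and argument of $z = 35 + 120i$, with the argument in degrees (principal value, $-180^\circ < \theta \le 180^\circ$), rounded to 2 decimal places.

|z| = sqrt(35^2 + 120^2) = 125
arg(z) = arctan(b/a) = arctan(120/35) (quadrant-adjusted) = 73.74°


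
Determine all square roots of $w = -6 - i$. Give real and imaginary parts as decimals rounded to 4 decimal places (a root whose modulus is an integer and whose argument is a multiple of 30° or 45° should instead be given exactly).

|w| = sqrt(37) ≈ 6.082763, arg(w) ≈ 189.462322°
Root modulus = sqrt(37)^(1/2) ≈ 2.466326
Root arguments: θ_k = (arg(w) + 360°k)/2 for k = 0, 1, ..., 1
Compute each root as (root modulus)(cos θ_k + i sin θ_k) using full-precision intermediates, then round to 4 decimal places.
Roots: -0.2034 + 2.4579i, 0.2034 - 2.4579i


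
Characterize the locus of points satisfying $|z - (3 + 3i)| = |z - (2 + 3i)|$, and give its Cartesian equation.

|z - z1| = |z - z2| means z is equidistant from z1 and z2,
i.e. the perpendicular bisector of the segment from (3, 3) to (2, 3) (midpoint (5/2, 3)).
With z = x + yi, square both sides:
(x - 3)^2 + (y - 3)^2 = (x - 2)^2 + (y - 3)^2
The x^2 and y^2 terms cancel: -2x + 0y = 13 - 18 = -5
Simplify: x = 5/2
Locus: Perpendicular bisector of the segment from (3, 3) to (2, 3): the line x = 5/2


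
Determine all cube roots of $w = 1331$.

|w| = 1331, arg(w) = 0°
Root modulus = 1331^(1/3) = 11
Root arguments: θ_k = (0° + 360°k)/3 for k = 0, 1, ..., 2
Roots: 11, -11/2 + (11*sqrt(3)/2)i, -11/2 - (11*sqrt(3)/2)i


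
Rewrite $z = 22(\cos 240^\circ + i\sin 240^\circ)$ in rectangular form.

a = r cos θ = 22 * -1/2 = -11
b = r sin θ = 22 * -sqrt(3)/2 = -11*sqrt(3)
z = -11 - 11*sqrt(3)i


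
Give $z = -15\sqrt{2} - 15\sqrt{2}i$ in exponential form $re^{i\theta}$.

r = |z| = sqrt((-15*sqrt(2))^2 + (-15*sqrt(2))^2) = sqrt(450 + 450) = sqrt(900) = 30
θ = arctan(b/a) = arctan(-21.2132/-21.2132) (quadrant-adjusted) = -135° = -3π/4
z = 30e^(-i*3π/4)


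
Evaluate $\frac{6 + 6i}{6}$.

Divisor is real, so divide each part by 6:
= 1 + i


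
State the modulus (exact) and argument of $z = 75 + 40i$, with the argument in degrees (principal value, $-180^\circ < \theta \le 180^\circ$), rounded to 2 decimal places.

|z| = sqrt(75^2 + 40^2) = 85
arg(z) = arctan(b/a) = arctan(40/75) (quadrant-adjusted) = 28.07°


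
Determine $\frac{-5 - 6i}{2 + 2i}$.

Multiply numerator and denominator by conjugate (2 - 2i):
= (-5 - 6i)(2 - 2i) / (2^2 + 2^2)
= (-22 - 2i) / 8
Divide through by 2: (-11 - i) / 4
= -11/4 - (1/4)i


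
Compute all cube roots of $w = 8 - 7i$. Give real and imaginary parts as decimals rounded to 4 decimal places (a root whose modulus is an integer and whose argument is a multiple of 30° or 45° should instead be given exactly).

|w| = sqrt(113) ≈ 10.630146, arg(w) ≈ 318.814075°
Root modulus = sqrt(113)^(1/3) ≈ 2.198770
Root arguments: θ_k = (arg(w) + 360°k)/3 for k = 0, 1, ..., 2
Compute each root as (root modulus)(cos θ_k + i sin θ_k) using full-precision intermediates, then round to 4 decimal places.
Roots: -0.6161 + 2.1107i, -1.5199 - 1.5889i, 2.1360 - 0.5218i


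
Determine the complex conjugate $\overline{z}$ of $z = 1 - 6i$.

If z = a + bi, then conjugate(z) = a - bi
conjugate(1 - 6i) = 1 + 6i


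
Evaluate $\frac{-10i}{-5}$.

Divisor is real, so divide each part by -5:
= 2i


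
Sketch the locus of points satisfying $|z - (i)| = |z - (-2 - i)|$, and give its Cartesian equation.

|z - z1| = |z - z2| means z is equidistant from z1 and z2,
i.e. the perpendicular bisector of the segment from (0, 1) to (-2, -1) (midpoint (-1, 0)).
With z = x + yi, square both sides:
(x - 0)^2 + (y - 1)^2 = (x - (-2))^2 + (y - (-1))^2
The x^2 and y^2 terms cancel: -4x + (-4)y = 5 - 1 = 4
Simplify: x + y = -1
Locus: Perpendicular bisector of the segment from (0, 1) to (-2, -1): the line x + y = -1


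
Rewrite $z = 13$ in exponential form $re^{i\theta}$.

r = |z| = sqrt((13)^2 + (0)^2) = sqrt(169 + 0) = sqrt(169) = 13
b = 0 and a > 0, so z lies on the positive real axis: θ = 0
z = 13e^(i*0) = 13


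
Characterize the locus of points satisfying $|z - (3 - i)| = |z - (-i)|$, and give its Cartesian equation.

|z - z1| = |z - z2| means z is equidistant from z1 and z2,
i.e. the perpendicular bisector of the segment from (3, -1) to (0, -1) (midpoint (3/2, -1)).
With z = x + yi, square both sides:
(x - 3)^2 + (y - (-1))^2 = (x - 0)^2 + (y - (-1))^2
The x^2 and y^2 terms cancel: -6x + 0y = 1 - 10 = -9
Simplify: x = 3/2
Locus: Perpendicular bisector of the segment from (3, -1) to (0, -1): the line x = 3/2


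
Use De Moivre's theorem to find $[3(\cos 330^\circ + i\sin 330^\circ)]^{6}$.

By De Moivre: z^n = r^n(cos(nθ) + i sin(nθ))
= 3^6(cos(6*330°) + i sin(6*330°))
= 729(cos 180° + i sin 180°)
= -729


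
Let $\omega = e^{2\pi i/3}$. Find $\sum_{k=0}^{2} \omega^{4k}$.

Let ζ = ω^4 = e^(2πi·4/3). Since 3 ∤ 4, ζ ≠ 1.
Sum = Σ_{k=0}^{2} ζ^k = (ζ^3 - 1)/(ζ - 1) = (ω^{4·3} - 1)/(ζ - 1) = (1 - 1)/(ζ - 1) = 0


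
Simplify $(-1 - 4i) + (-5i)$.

(-1 + 0) + (-4 + (-5))i = -1 - 9i


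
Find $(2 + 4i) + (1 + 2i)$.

(2 + 1) + (4 + 2)i = 3 + 6i


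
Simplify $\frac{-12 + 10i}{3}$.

Divisor is real, so divide each part by 3:
= -4 + (10/3)i


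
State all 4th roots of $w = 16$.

|w| = 16, arg(w) = 0°
Root modulus = 16^(1/4) = 2
Root arguments: θ_k = (0° + 360°k)/4 for k = 0, 1, ..., 3
Roots: 2, 2i, -2, -2i


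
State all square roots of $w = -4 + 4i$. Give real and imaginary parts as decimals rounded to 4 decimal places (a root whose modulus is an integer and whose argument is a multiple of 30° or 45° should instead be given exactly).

|w| = sqrt(32) ≈ 5.656854, arg(w) = 135°
Root modulus = sqrt(32)^(1/2) ≈ 2.378414
Root arguments: θ_k = (135° + 360°k)/2 for k = 0, 1, ..., 1
Compute each root as (root modulus)(cos θ_k + i sin θ_k) using full-precision intermediates, then round to 4 decimal places.
Roots: 0.9102 + 2.1974i, -0.9102 - 2.1974i


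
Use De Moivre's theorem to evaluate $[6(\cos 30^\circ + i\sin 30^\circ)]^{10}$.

By De Moivre: z^n = r^n(cos(nθ) + i sin(nθ))
= 6^10(cos(10*30°) + i sin(10*30°))
= 60466176(cos 300° + i sin 300°)
= 30233088 - 30233088*sqrt(3)i


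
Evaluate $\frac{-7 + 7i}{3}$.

Divisor is real, so divide each part by 3:
= -7/3 + (7/3)i


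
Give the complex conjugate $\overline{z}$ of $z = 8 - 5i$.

If z = a + bi, then conjugate(z) = a - bi
conjugate(8 - 5i) = 8 + 5i


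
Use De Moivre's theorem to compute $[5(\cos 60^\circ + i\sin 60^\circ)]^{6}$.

By De Moivre: z^n = r^n(cos(nθ) + i sin(nθ))
= 5^6(cos(6*60°) + i sin(6*60°))
= 15625(cos 0° + i sin 0°)
= 15625


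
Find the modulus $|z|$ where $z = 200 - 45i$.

|z| = sqrt(a^2 + b^2) = sqrt(200^2 + (-45)^2) = sqrt(42025) = 205


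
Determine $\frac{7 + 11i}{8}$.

Divisor is real, so divide each part by 8:
= 7/8 + (11/8)i


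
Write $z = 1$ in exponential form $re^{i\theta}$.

r = |z| = sqrt((1)^2 + (0)^2) = sqrt(1 + 0) = sqrt(1) = 1
b = 0 and a > 0, so z lies on the positive real axis: θ = 0
z = 1e^(i*0) = 1


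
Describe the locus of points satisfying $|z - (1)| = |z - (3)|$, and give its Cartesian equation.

|z - z1| = |z - z2| means z is equidistant from z1 and z2,
i.e. the perpendicular bisector of the segment from (1, 0) to (3, 0) (midpoint (2, 0)).
With z = x + yi, square both sides:
(x - 1)^2 + (y - 0)^2 = (x - 3)^2 + (y - 0)^2
The x^2 and y^2 terms cancel: 4x + 0y = 9 - 1 = 8
Simplify: x = 2
Locus: Perpendicular bisector of the segment from (1, 0) to (3, 0): the line x = 2


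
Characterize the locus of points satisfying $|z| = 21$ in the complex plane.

|z| = 21 means sqrt(x^2 + y^2) = 21
This is a circle of radius 21 centered at the origin


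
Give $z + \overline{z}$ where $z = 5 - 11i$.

z + conjugate(z) = (a + bi) + (a - bi) = 2a
= 2 * 5 = 10


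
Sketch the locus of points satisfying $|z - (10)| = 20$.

|z - z0| = r describes a circle centered at z0 with radius r
Here z0 = 10 and r = 20
Locus: Circle centered at (10, 0) with radius 20


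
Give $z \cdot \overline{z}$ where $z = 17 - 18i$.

z * conjugate(z) = |z|^2 = a^2 + b^2
= 17^2 + (-18)^2 = 613


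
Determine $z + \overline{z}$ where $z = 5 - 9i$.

z + conjugate(z) = (a + bi) + (a - bi) = 2a
= 2 * 5 = 10


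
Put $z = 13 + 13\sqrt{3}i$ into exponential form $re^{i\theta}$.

r = |z| = sqrt((13)^2 + (13*sqrt(3))^2) = sqrt(169 + 507) = sqrt(676) = 26
θ = arctan(b/a) = arctan(22.5167/13) (quadrant-adjusted) = 60° = π/3
z = 26e^(i*π/3)


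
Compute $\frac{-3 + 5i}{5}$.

Divisor is real, so divide each part by 5:
= -3/5 + i


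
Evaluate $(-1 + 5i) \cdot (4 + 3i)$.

(a1*a2 - b1*b2) + (a1*b2 + b1*a2)i
= (-4 - 15) + (-3 + 20)i
= -19 + 17i


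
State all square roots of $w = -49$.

|w| = 49, arg(w) = 180°
Root modulus = 49^(1/2) = 7
Root arguments: θ_k = (180° + 360°k)/2 for k = 0, 1, ..., 1
Roots: 7i, -7i


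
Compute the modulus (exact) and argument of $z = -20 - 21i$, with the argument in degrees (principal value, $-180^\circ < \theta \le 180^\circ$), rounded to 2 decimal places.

|z| = sqrt((-20)^2 + (-21)^2) = 29
arg(z) = arctan(b/a) = arctan(-21/-20) (quadrant-adjusted) = -133.60°


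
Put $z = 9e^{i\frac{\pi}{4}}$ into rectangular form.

a = r cos θ = 9 * sqrt(2)/2 = 9*sqrt(2)/2
b = r sin θ = 9 * sqrt(2)/2 = 9*sqrt(2)/2
z = 9*sqrt(2)/2 + (9*sqrt(2)/2)i


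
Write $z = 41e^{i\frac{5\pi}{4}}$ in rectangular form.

a = r cos θ = 41 * -sqrt(2)/2 = -41*sqrt(2)/2
b = r sin θ = 41 * -sqrt(2)/2 = -41*sqrt(2)/2
z = -41*sqrt(2)/2 - (41*sqrt(2)/2)i


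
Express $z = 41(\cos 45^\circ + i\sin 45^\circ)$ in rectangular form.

a = r cos θ = 41 * sqrt(2)/2 = 41*sqrt(2)/2
b = r sin θ = 41 * sqrt(2)/2 = 41*sqrt(2)/2
z = 41*sqrt(2)/2 + (41*sqrt(2)/2)i


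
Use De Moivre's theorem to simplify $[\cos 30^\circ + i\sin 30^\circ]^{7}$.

By De Moivre: z^n = r^n(cos(nθ) + i sin(nθ))
= 1^7(cos(7*30°) + i sin(7*30°))
= 1(cos 210° + i sin 210°)
= -sqrt(3)/2 - (1/2)i


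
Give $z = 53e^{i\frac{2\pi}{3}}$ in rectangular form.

a = r cos θ = 53 * -1/2 = -53/2
b = r sin θ = 53 * sqrt(3)/2 = 53*sqrt(3)/2
z = -53/2 + (53*sqrt(3)/2)i


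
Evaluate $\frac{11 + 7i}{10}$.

Divisor is real, so divide each part by 10:
= 11/10 + (7/10)i


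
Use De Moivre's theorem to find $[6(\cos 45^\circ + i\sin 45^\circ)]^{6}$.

By De Moivre: z^n = r^n(cos(nθ) + i sin(nθ))
= 6^6(cos(6*45°) + i sin(6*45°))
= 46656(cos 270° + i sin 270°)
= -46656i


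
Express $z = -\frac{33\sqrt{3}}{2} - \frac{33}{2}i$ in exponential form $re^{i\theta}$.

r = |z| = sqrt((-33*sqrt(3)/2)^2 + (-33/2)^2) = sqrt(3267/4 + 1089/4) = sqrt(1089) = 33
θ = arctan(b/a) = arctan(-16.5/-28.5788) (quadrant-adjusted) = 210° = 7π/6
z = 33e^(i*7π/6)


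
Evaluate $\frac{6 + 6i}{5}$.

Divisor is real, so divide each part by 5:
= 6/5 + (6/5)i


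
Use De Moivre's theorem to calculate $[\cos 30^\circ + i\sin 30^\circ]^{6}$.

By De Moivre: z^n = r^n(cos(nθ) + i sin(nθ))
= 1^6(cos(6*30°) + i sin(6*30°))
= 1(cos 180° + i sin 180°)
= -1


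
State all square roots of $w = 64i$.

|w| = 64, arg(w) = 90°
Root modulus = 64^(1/2) = 8
Root arguments: θ_k = (90° + 360°k)/2 for k = 0, 1, ..., 1
Roots: 4*sqrt(2) + 4*sqrt(2)i, -4*sqrt(2) - 4*sqrt(2)i


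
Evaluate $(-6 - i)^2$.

(a + bi)^2 = a^2 - b^2 + 2abi
= (-6)^2 - (-1)^2 + 2*(-6)*(-1)i
= 35 + 12i


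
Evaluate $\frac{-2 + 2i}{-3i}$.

Multiply numerator and denominator by conjugate (3i):
= (-2 + 2i)(3i) / (0^2 + (-3)^2)
= (-6 - 6i) / 9
Divide through by 3: (-2 - 2i) / 3
= -2/3 - (2/3)i


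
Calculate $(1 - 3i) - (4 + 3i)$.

(1 - 4) + (-3 - 3)i = -3 - 6i


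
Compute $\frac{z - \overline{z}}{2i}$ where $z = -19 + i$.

z - conjugate(z) = 2bi
(z - conjugate(z))/(2i) = 2bi/(2i) = b = 1


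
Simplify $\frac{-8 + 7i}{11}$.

Divisor is real, so divide each part by 11:
= -8/11 + (7/11)i


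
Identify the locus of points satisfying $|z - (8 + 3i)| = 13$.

|z - z0| = r describes a circle centered at z0 with radius r
Here z0 = 8 + 3i and r = 13
Locus: Circle centered at (8, 3) with radius 13


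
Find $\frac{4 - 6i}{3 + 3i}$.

Multiply numerator and denominator by conjugate (3 - 3i):
= (4 - 6i)(3 - 3i) / (3^2 + 3^2)
= (-6 - 30i) / 18
Divide through by 6: (-1 - 5i) / 3
= -1/3 - (5/3)i


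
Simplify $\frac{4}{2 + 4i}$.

Multiply numerator and denominator by conjugate (2 - 4i):
= (4)(2 - 4i) / (2^2 + 4^2)
= (8 - 16i) / 20
Divide through by 4: (2 - 4i) / 5
= 2/5 - (4/5)i


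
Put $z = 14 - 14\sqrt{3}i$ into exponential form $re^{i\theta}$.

r = |z| = sqrt((14)^2 + (-14*sqrt(3))^2) = sqrt(196 + 588) = sqrt(784) = 28
θ = arctan(b/a) = arctan(-24.2487/14) (quadrant-adjusted) = -60° = -π/3
z = 28e^(-i*π/3)


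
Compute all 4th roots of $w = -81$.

|w| = 81, arg(w) = 180°
Root modulus = 81^(1/4) = 3
Root arguments: θ_k = (180° + 360°k)/4 for k = 0, 1, ..., 3
Roots: 3*sqrt(2)/2 + (3*sqrt(2)/2)i, -3*sqrt(2)/2 + (3*sqrt(2)/2)i, -3*sqrt(2)/2 - (3*sqrt(2)/2)i, 3*sqrt(2)/2 - (3*sqrt(2)/2)i


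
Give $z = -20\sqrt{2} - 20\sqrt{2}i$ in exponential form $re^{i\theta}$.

r = |z| = sqrt((-20*sqrt(2))^2 + (-20*sqrt(2))^2) = sqrt(800 + 800) = sqrt(1600) = 40
θ = arctan(b/a) = arctan(-28.2843/-28.2843) (quadrant-adjusted) = 225° = 5π/4
z = 40e^(i*5π/4)


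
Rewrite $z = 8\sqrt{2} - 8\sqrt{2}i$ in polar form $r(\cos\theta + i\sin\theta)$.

r = |z| = sqrt(a^2 + b^2) = sqrt((8*sqrt(2))^2 + (-8*sqrt(2))^2) = sqrt(128 + 128) = sqrt(256) = 16
θ = arctan(b/a) = arctan(-11.3137/11.3137) (quadrant-adjusted) = 315°
z = 16(cos 315° + i sin 315°)


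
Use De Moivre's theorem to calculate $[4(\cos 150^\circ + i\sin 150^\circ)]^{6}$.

By De Moivre: z^n = r^n(cos(nθ) + i sin(nθ))
= 4^6(cos(6*150°) + i sin(6*150°))
= 4096(cos 180° + i sin 180°)
= -4096


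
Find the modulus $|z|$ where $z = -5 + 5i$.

|z| = sqrt(a^2 + b^2) = sqrt((-5)^2 + 5^2) = sqrt(50) = sqrt(50)


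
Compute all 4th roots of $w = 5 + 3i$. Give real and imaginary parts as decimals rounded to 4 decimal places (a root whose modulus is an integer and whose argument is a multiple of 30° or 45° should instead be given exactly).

|w| = sqrt(34) ≈ 5.830952, arg(w) ≈ 30.963757°
Root modulus = sqrt(34)^(1/4) ≈ 1.553942
Root arguments: θ_k = (arg(w) + 360°k)/4 for k = 0, 1, ..., 3
Compute each root as (root modulus)(cos θ_k + i sin θ_k) using full-precision intermediates, then round to 4 decimal places.
Roots: 1.5398 + 0.2093i, -0.2093 + 1.5398i, -1.5398 - 0.2093i, 0.2093 - 1.5398i


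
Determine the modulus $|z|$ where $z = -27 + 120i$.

|z| = sqrt(a^2 + b^2) = sqrt((-27)^2 + 120^2) = sqrt(15129) = 123


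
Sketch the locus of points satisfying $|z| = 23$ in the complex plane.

|z| = 23 means sqrt(x^2 + y^2) = 23
This is a circle of radius 23 centered at the origin


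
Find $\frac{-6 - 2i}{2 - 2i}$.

Multiply numerator and denominator by conjugate (2 + 2i):
= (-6 - 2i)(2 + 2i) / (2^2 + (-2)^2)
= (-8 - 16i) / 8
= -1 - 2i


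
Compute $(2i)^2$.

(a + bi)^2 = a^2 - b^2 + 2abi
= 0^2 - 2^2 + 2*0*2i
= -4


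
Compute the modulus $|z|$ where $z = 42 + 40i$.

|z| = sqrt(a^2 + b^2) = sqrt(42^2 + 40^2) = sqrt(3364) = 58


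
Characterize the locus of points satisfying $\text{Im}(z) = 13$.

Im(z) = y where z = x + yi; the equation y = 13 is satisfied by all points with that y-coordinate
Locus: Horizontal line y = 13


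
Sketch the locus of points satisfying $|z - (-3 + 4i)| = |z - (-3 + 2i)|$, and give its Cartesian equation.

|z - z1| = |z - z2| means z is equidistant from z1 and z2,
i.e. the perpendicular bisector of the segment from (-3, 4) to (-3, 2) (midpoint (-3, 3)).
With z = x + yi, square both sides:
(x - (-3))^2 + (y - 4)^2 = (x - (-3))^2 + (y - 2)^2
The x^2 and y^2 terms cancel: 0x + (-4)y = 13 - 25 = -12
Simplify: y = 3
Locus: Perpendicular bisector of the segment from (-3, 4) to (-3, 2): the line y = 3


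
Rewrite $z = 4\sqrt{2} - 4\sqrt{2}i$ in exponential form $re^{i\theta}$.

r = |z| = sqrt((4*sqrt(2))^2 + (-4*sqrt(2))^2) = sqrt(32 + 32) = sqrt(64) = 8
θ = arctan(b/a) = arctan(-5.6569/5.6569) (quadrant-adjusted) = -45° = -π/4
z = 8e^(-i*π/4)


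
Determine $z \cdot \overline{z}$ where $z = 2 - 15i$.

z * conjugate(z) = |z|^2 = a^2 + b^2
= 2^2 + (-15)^2 = 229


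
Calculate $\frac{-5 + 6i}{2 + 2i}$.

Multiply numerator and denominator by conjugate (2 - 2i):
= (-5 + 6i)(2 - 2i) / (2^2 + 2^2)
= (2 + 22i) / 8
Divide through by 2: (1 + 11i) / 4
= 1/4 + (11/4)i


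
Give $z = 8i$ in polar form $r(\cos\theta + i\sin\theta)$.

r = |z| = sqrt(a^2 + b^2) = sqrt((0)^2 + (8)^2) = sqrt(0 + 64) = sqrt(64) = 8
a = 0 and b > 0, so z lies on the positive imaginary axis: θ = 90°
z = 8(cos 90° + i sin 90°)


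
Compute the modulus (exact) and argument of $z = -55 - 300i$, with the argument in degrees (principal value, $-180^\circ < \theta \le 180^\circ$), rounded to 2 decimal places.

|z| = sqrt((-55)^2 + (-300)^2) = 305
arg(z) = arctan(b/a) = arctan(-300/-55) (quadrant-adjusted) = -100.39°


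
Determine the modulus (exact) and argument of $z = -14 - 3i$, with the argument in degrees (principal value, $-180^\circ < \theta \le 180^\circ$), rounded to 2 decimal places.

|z| = sqrt((-14)^2 + (-3)^2) = sqrt(205)
arg(z) = arctan(b/a) = arctan(-3/-14) (quadrant-adjusted) = -167.91°


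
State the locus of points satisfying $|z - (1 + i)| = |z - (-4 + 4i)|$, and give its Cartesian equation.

|z - z1| = |z - z2| means z is equidistant from z1 and z2,
i.e. the perpendicular bisector of the segment from (1, 1) to (-4, 4) (midpoint (-3/2, 5/2)).
With z = x + yi, square both sides:
(x - 1)^2 + (y - 1)^2 = (x - (-4))^2 + (y - 4)^2
The x^2 and y^2 terms cancel: -10x + 6y = 32 - 2 = 30
Simplify: 5x - 3y = -15
Locus: Perpendicular bisector of the segment from (1, 1) to (-4, 4): the line 5x - 3y = -15


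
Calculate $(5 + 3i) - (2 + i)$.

(5 - 2) + (3 - 1)i = 3 + 2i


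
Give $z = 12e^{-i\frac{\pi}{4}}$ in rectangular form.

a = r cos θ = 12 * sqrt(2)/2 = 6*sqrt(2)
b = r sin θ = 12 * -sqrt(2)/2 = -6*sqrt(2)
z = 6*sqrt(2) - 6*sqrt(2)i


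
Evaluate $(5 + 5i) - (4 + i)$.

(5 - 4) + (5 - 1)i = 1 + 4i


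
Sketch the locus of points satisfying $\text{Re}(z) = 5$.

Re(z) = x where z = x + yi; the equation x = 5 is satisfied by all points with that x-coordinate
Locus: Vertical line x = 5


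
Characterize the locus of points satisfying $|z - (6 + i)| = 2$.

|z - z0| = r describes a circle centered at z0 with radius r
Here z0 = 6 + i and r = 2
Locus: Circle centered at (6, 1) with radius 2
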